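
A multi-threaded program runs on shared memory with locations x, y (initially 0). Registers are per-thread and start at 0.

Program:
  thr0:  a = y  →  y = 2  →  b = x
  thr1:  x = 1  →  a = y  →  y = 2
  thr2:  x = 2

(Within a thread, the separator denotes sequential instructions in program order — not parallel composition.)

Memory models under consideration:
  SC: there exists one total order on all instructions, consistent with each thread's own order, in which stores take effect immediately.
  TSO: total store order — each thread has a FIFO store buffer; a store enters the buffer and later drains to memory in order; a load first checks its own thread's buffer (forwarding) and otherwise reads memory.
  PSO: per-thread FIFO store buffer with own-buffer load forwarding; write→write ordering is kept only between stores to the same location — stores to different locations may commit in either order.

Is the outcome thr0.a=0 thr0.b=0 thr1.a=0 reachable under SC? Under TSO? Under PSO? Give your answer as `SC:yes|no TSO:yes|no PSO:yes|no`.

SC:no TSO:yes PSO:yes

outcome vector order: (thr0.a,thr0.b,thr1.a)
under SC → (0,0,2); (0,1,0); (0,1,2); (0,2,0); (0,2,2); (2,1,0); (2,2,0)
under TSO → (0,0,0); (0,0,2); (0,1,0); (0,1,2); (0,2,0); (0,2,2); (2,1,0); (2,2,0)
under PSO → (0,0,0); (0,0,2); (0,1,0); (0,1,2); (0,2,0); (0,2,2); (2,0,0); (2,1,0); (2,2,0)
target (0,0,0) ∈ {TSO,PSO}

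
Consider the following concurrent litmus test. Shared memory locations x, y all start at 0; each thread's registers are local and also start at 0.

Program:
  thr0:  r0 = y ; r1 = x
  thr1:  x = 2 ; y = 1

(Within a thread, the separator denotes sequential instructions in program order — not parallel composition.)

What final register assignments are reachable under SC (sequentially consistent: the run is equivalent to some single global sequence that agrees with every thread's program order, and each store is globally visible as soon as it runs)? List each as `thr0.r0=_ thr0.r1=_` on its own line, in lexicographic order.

outcome vector order: (thr0.r0,thr0.r1)
|SC outcomes| = 3

thr0.r0=0 thr0.r1=0
thr0.r0=0 thr0.r1=2
thr0.r0=1 thr0.r1=2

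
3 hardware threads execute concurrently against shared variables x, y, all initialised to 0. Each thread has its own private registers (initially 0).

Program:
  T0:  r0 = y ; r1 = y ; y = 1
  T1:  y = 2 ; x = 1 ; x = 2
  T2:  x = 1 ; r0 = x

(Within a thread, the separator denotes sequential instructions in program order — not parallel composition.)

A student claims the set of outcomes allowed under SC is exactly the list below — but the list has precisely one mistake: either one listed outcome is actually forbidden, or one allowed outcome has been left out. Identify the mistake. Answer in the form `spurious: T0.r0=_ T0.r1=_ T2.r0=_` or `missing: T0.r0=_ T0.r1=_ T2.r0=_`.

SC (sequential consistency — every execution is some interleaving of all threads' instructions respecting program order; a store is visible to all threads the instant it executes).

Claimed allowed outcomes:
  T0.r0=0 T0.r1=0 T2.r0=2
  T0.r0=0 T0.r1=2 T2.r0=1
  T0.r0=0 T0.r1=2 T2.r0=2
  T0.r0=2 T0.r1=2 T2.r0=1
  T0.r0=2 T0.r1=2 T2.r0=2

missing: T0.r0=0 T0.r1=0 T2.r0=1

outcome vector order: (T0.r0,T0.r1,T2.r0)
under SC → (0,0,1); (0,0,2); (0,2,1); (0,2,2); (2,2,1); (2,2,2)
SC∖claimed = {(0,0,1)}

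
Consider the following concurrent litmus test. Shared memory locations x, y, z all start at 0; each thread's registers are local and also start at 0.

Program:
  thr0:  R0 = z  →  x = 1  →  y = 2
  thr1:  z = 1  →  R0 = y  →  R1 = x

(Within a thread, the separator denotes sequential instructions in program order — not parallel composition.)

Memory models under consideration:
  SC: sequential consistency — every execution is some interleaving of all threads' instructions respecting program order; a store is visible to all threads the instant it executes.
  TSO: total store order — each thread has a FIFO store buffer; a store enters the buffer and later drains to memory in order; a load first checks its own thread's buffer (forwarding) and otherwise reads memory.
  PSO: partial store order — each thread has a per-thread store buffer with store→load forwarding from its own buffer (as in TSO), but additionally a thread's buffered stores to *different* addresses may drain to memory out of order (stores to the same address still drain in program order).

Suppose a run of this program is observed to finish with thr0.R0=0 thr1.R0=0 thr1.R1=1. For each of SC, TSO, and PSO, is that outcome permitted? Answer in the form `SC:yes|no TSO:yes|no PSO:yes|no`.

SC:yes TSO:yes PSO:yes

outcome vector order: (thr0.R0,thr1.R0,thr1.R1)
under SC → 0/0/0, 0/0/1, 0/2/1, 1/0/0, 1/0/1, 1/2/1
under TSO → 0/0/0, 0/0/1, 0/2/1, 1/0/0, 1/0/1, 1/2/1
under PSO → 0/0/0, 0/0/1, 0/2/0, 0/2/1, 1/0/0, 1/0/1, 1/2/0, 1/2/1
target 0/0/1 ∈ {SC,TSO,PSO}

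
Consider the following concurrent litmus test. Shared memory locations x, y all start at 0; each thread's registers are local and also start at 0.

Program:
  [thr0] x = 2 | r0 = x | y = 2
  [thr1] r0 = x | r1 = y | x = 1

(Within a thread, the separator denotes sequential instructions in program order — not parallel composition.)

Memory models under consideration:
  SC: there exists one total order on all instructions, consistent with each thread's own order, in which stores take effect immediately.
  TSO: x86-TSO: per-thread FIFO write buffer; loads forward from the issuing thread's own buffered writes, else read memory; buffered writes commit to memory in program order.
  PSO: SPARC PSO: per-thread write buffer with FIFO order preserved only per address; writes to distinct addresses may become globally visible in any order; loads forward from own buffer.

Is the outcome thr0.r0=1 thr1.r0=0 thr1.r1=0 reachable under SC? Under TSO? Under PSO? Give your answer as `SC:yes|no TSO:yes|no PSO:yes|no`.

SC:yes TSO:yes PSO:yes

outcome vector order: (thr0.r0,thr1.r0,thr1.r1)
SC (6): (1,0,0) (1,2,0) (2,0,0) (2,0,2) (2,2,0) (2,2,2)
TSO (6): (1,0,0) (1,2,0) (2,0,0) (2,0,2) (2,2,0) (2,2,2)
PSO (6): (1,0,0) (1,2,0) (2,0,0) (2,0,2) (2,2,0) (2,2,2)
target (1,0,0) ∈ {SC,TSO,PSO}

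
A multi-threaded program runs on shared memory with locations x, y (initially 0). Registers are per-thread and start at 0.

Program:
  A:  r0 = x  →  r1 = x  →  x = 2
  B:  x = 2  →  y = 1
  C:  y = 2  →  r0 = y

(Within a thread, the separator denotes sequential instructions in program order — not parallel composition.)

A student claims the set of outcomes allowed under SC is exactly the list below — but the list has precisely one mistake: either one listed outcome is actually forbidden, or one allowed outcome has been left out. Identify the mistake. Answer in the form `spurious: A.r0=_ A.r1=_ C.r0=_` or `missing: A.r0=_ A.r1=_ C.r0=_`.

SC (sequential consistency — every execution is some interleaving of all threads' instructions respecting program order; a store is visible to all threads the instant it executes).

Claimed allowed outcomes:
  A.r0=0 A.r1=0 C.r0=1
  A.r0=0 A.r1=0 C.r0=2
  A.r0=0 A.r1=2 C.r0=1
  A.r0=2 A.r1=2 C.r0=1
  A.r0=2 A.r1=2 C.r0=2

outcome vector order: (A.r0,A.r1,C.r0)
SC (6): 0/0/1 0/0/2 0/2/1 0/2/2 2/2/1 2/2/2
SC∖claimed = {0/2/2}

missing: A.r0=0 A.r1=2 C.r0=2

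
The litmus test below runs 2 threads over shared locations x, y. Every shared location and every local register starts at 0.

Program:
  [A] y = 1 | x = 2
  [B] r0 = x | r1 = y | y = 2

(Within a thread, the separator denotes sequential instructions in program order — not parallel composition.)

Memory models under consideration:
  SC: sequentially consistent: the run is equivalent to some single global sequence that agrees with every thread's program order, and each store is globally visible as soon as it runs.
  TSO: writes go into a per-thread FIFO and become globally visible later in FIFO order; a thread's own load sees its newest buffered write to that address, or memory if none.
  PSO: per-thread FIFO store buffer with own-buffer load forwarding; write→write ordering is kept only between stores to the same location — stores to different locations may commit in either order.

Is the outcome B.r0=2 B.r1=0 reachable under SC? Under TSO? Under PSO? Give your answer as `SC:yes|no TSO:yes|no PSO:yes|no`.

outcome vector order: (B.r0,B.r1)
SC (3): (0,0) (0,1) (2,1)
TSO (3): (0,0) (0,1) (2,1)
PSO (4): (0,0) (0,1) (2,0) (2,1)
target (2,0) ∈ {PSO}

SC:no TSO:no PSO:yes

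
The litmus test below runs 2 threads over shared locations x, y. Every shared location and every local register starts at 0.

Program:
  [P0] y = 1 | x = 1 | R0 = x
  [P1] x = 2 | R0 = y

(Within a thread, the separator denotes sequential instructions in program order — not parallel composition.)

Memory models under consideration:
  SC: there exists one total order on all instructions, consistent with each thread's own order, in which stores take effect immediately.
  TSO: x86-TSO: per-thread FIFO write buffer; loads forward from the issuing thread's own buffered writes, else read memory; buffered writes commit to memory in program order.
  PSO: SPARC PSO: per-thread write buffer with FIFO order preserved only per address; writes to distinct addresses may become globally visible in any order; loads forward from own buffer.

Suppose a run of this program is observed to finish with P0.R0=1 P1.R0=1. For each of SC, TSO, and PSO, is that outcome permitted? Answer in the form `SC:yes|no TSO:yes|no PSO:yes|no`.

SC:yes TSO:yes PSO:yes

outcome vector order: (P0.R0,P1.R0)
SC: 3 outcomes — {10; 11; 21}
TSO: 4 outcomes — {10; 11; 20; 21}
PSO: 4 outcomes — {10; 11; 20; 21}
target 11 ∈ {SC,TSO,PSO}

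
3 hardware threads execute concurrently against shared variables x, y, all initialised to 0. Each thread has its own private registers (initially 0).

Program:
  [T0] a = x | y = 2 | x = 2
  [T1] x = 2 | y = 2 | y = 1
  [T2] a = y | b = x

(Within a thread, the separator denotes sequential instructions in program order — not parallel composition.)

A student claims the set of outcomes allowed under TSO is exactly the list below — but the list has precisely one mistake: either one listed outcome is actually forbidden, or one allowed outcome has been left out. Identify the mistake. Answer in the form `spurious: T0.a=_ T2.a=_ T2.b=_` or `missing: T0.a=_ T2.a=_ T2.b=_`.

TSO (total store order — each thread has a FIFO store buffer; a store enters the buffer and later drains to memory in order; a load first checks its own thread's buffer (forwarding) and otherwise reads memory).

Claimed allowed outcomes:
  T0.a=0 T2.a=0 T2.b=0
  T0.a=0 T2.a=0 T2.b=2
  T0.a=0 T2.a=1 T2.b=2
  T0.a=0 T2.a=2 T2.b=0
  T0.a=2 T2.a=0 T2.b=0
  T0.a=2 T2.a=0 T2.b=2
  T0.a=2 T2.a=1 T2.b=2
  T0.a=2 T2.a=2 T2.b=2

missing: T0.a=0 T2.a=2 T2.b=2

outcome vector order: (T0.a,T2.a,T2.b)
TSO (9): <0 0 0>, <0 0 2>, <0 1 2>, <0 2 0>, <0 2 2>, <2 0 0>, <2 0 2>, <2 1 2>, <2 2 2>
TSO∖claimed = {<0 2 2>}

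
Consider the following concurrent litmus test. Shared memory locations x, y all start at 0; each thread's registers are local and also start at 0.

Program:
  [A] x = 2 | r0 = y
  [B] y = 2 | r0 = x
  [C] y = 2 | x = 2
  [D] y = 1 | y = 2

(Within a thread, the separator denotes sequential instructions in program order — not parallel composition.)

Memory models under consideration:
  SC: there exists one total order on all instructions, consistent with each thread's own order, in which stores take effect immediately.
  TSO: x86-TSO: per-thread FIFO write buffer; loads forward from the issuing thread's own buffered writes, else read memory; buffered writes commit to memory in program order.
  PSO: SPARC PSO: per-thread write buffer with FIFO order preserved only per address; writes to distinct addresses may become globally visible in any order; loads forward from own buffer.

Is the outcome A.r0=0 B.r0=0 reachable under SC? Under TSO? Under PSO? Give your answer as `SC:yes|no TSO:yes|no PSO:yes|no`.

SC:no TSO:yes PSO:yes

outcome vector order: (A.r0,B.r0)
[SC] allowed = {<0 2>; <1 0>; <1 2>; <2 0>; <2 2>}
[TSO] allowed = {<0 0>; <0 2>; <1 0>; <1 2>; <2 0>; <2 2>}
[PSO] allowed = {<0 0>; <0 2>; <1 0>; <1 2>; <2 0>; <2 2>}
target <0 0> ∈ {TSO,PSO}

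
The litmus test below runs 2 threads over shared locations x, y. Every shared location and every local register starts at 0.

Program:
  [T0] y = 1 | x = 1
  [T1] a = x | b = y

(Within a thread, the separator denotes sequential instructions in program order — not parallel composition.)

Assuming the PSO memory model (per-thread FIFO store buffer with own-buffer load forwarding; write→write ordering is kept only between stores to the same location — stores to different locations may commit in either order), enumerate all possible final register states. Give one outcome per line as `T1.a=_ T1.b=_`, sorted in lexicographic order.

T1.a=0 T1.b=0
T1.a=0 T1.b=1
T1.a=1 T1.b=0
T1.a=1 T1.b=1

outcome vector order: (T1.a,T1.b)
|PSO outcomes| = 4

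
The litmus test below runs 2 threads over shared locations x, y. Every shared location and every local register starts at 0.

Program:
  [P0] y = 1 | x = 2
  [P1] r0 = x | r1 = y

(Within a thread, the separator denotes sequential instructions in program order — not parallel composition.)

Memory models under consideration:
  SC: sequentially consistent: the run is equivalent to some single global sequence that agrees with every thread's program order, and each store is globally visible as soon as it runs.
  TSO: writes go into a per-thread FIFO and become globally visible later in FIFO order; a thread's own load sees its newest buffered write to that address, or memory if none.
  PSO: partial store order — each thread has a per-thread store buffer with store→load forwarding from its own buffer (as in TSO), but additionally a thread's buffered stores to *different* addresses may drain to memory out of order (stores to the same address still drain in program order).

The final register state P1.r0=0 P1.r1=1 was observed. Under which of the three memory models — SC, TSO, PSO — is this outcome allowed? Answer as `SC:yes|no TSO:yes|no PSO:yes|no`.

outcome vector order: (P1.r0,P1.r1)
under SC → 0/0; 0/1; 2/1
under TSO → 0/0; 0/1; 2/1
under PSO → 0/0; 0/1; 2/0; 2/1
target 0/1 ∈ {SC,TSO,PSO}

SC:yes TSO:yes PSO:yes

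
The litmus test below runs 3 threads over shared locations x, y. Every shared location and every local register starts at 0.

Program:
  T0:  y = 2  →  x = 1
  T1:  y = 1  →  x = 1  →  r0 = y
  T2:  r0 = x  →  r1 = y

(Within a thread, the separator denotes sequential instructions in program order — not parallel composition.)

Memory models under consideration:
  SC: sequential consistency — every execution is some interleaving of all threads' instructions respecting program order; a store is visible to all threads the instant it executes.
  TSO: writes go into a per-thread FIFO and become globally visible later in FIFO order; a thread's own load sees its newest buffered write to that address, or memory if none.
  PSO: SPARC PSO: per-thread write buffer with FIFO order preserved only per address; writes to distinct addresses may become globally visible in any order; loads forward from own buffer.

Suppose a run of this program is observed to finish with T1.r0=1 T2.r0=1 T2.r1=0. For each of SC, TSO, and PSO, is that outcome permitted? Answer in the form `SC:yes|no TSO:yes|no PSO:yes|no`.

outcome vector order: (T1.r0,T2.r0,T2.r1)
[SC] allowed = {<1 0 0>, <1 0 1>, <1 0 2>, <1 1 1>, <1 1 2>, <2 0 0>, <2 0 1>, <2 0 2>, <2 1 1>, <2 1 2>}
[TSO] allowed = {<1 0 0>, <1 0 1>, <1 0 2>, <1 1 1>, <1 1 2>, <2 0 0>, <2 0 1>, <2 0 2>, <2 1 1>, <2 1 2>}
[PSO] allowed = {<1 0 0>, <1 0 1>, <1 0 2>, <1 1 0>, <1 1 1>, <1 1 2>, <2 0 0>, <2 0 1>, <2 0 2>, <2 1 0>, <2 1 1>, <2 1 2>}
target <1 1 0> ∈ {PSO}

SC:no TSO:no PSO:yes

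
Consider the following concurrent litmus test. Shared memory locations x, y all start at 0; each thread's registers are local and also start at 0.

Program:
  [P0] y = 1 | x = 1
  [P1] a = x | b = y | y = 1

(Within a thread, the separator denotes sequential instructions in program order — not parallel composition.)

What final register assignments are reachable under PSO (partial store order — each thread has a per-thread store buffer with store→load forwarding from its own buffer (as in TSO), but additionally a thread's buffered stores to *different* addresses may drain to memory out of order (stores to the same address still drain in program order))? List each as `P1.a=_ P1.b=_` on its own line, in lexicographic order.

P1.a=0 P1.b=0
P1.a=0 P1.b=1
P1.a=1 P1.b=0
P1.a=1 P1.b=1

outcome vector order: (P1.a,P1.b)
|PSO outcomes| = 4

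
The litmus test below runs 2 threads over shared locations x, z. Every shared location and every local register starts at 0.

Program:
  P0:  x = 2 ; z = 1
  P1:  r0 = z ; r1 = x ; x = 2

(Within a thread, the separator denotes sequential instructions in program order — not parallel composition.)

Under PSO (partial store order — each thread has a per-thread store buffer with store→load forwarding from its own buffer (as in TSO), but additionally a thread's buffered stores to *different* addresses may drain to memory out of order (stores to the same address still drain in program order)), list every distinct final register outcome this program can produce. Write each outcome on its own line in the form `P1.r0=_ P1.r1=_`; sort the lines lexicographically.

P1.r0=0 P1.r1=0
P1.r0=0 P1.r1=2
P1.r0=1 P1.r1=0
P1.r0=1 P1.r1=2

outcome vector order: (P1.r0,P1.r1)
|PSO outcomes| = 4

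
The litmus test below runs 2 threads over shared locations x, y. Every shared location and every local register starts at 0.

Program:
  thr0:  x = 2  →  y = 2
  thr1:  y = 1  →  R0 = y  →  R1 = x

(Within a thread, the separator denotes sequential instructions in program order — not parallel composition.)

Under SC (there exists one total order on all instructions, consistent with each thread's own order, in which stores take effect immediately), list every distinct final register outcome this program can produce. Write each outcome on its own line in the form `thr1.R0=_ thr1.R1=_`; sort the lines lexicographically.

outcome vector order: (thr1.R0,thr1.R1)
|SC outcomes| = 3

thr1.R0=1 thr1.R1=0
thr1.R0=1 thr1.R1=2
thr1.R0=2 thr1.R1=2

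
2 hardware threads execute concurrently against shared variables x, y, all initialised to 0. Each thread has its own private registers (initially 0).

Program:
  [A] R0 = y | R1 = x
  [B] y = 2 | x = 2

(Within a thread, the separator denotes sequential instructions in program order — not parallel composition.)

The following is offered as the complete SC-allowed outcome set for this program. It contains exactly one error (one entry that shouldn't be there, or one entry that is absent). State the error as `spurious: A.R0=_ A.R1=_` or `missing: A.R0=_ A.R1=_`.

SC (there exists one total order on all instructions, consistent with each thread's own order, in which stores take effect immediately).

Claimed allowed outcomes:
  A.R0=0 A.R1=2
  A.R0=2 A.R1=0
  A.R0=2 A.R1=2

missing: A.R0=0 A.R1=0

outcome vector order: (A.R0,A.R1)
SC: 4 outcomes — {<0 0>, <0 2>, <2 0>, <2 2>}
SC∖claimed = {<0 0>}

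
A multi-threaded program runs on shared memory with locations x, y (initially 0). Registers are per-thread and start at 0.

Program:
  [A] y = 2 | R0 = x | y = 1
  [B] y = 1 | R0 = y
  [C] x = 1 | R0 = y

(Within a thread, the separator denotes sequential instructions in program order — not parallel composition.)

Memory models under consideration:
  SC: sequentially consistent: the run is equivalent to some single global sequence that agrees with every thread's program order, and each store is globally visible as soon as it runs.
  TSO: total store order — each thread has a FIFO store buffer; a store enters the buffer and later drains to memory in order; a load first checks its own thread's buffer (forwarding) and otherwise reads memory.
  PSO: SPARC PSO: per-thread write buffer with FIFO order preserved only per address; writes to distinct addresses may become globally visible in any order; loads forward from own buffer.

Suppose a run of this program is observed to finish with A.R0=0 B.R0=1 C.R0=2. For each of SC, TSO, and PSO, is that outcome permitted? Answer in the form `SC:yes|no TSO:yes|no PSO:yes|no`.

SC:yes TSO:yes PSO:yes

outcome vector order: (A.R0,B.R0,C.R0)
[SC] allowed = {<0 1 1>, <0 1 2>, <0 2 1>, <0 2 2>, <1 1 0>, <1 1 1>, <1 1 2>, <1 2 0>, <1 2 1>, <1 2 2>}
[TSO] allowed = {<0 1 0>, <0 1 1>, <0 1 2>, <0 2 0>, <0 2 1>, <0 2 2>, <1 1 0>, <1 1 1>, <1 1 2>, <1 2 0>, <1 2 1>, <1 2 2>}
[PSO] allowed = {<0 1 0>, <0 1 1>, <0 1 2>, <0 2 0>, <0 2 1>, <0 2 2>, <1 1 0>, <1 1 1>, <1 1 2>, <1 2 0>, <1 2 1>, <1 2 2>}
target <0 1 2> ∈ {SC,TSO,PSO}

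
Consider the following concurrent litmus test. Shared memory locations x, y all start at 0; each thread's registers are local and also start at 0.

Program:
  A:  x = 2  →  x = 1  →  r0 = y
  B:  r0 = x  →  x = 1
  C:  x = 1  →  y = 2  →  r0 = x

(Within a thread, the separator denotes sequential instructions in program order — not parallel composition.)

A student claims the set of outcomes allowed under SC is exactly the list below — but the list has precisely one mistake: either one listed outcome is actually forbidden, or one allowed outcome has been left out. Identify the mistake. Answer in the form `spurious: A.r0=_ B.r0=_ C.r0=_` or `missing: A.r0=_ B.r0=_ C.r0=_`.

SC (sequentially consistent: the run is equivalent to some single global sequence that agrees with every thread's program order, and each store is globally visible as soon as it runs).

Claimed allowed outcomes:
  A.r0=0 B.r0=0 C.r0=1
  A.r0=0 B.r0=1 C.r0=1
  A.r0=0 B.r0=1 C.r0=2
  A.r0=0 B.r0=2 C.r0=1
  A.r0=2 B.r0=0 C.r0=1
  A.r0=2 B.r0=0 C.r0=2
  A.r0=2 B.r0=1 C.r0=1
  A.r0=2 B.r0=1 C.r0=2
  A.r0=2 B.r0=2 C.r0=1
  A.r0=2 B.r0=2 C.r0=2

spurious: A.r0=0 B.r0=1 C.r0=2

outcome vector order: (A.r0,B.r0,C.r0)
SC (9): <0 0 1> <0 1 1> <0 2 1> <2 0 1> <2 0 2> <2 1 1> <2 1 2> <2 2 1> <2 2 2>
claimed∖SC = {<0 1 2>}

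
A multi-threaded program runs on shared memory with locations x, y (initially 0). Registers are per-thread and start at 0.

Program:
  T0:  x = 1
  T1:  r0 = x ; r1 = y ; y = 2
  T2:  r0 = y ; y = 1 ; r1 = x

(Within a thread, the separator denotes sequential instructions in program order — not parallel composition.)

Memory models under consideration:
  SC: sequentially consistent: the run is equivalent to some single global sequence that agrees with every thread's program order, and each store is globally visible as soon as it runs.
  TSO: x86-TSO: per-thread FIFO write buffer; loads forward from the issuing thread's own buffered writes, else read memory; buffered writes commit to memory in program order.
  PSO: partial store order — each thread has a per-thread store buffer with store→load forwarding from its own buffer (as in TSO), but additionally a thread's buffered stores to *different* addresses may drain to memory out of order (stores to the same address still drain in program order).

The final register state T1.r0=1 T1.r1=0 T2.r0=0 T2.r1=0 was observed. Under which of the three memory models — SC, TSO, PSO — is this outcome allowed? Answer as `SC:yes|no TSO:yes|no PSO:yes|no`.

outcome vector order: (T1.r0,T1.r1,T2.r0,T2.r1)
SC (10): 0/0/0/0; 0/0/0/1; 0/0/2/0; 0/0/2/1; 0/1/0/0; 0/1/0/1; 1/0/0/1; 1/0/2/1; 1/1/0/0; 1/1/0/1
TSO (11): 0/0/0/0; 0/0/0/1; 0/0/2/0; 0/0/2/1; 0/1/0/0; 0/1/0/1; 1/0/0/0; 1/0/0/1; 1/0/2/1; 1/1/0/0; 1/1/0/1
PSO (11): 0/0/0/0; 0/0/0/1; 0/0/2/0; 0/0/2/1; 0/1/0/0; 0/1/0/1; 1/0/0/0; 1/0/0/1; 1/0/2/1; 1/1/0/0; 1/1/0/1
target 1/0/0/0 ∈ {TSO,PSO}

SC:no TSO:yes PSO:yes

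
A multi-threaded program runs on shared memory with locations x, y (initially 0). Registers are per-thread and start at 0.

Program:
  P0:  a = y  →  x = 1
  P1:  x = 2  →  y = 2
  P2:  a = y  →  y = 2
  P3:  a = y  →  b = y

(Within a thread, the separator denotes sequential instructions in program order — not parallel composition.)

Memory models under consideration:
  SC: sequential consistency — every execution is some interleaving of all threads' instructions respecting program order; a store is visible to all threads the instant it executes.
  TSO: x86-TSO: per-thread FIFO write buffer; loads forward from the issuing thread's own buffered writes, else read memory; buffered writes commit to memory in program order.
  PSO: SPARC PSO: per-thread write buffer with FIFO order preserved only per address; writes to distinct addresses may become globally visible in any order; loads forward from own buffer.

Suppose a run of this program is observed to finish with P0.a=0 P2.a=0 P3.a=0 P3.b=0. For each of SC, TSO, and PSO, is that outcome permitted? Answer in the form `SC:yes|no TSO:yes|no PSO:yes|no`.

SC:yes TSO:yes PSO:yes

outcome vector order: (P0.a,P2.a,P3.a,P3.b)
SC (12): <0 0 0 0>, <0 0 0 2>, <0 0 2 2>, <0 2 0 0>, <0 2 0 2>, <0 2 2 2>, <2 0 0 0>, <2 0 0 2>, <2 0 2 2>, <2 2 0 0>, <2 2 0 2>, <2 2 2 2>
TSO (12): <0 0 0 0>, <0 0 0 2>, <0 0 2 2>, <0 2 0 0>, <0 2 0 2>, <0 2 2 2>, <2 0 0 0>, <2 0 0 2>, <2 0 2 2>, <2 2 0 0>, <2 2 0 2>, <2 2 2 2>
PSO (12): <0 0 0 0>, <0 0 0 2>, <0 0 2 2>, <0 2 0 0>, <0 2 0 2>, <0 2 2 2>, <2 0 0 0>, <2 0 0 2>, <2 0 2 2>, <2 2 0 0>, <2 2 0 2>, <2 2 2 2>
target <0 0 0 0> ∈ {SC,TSO,PSO}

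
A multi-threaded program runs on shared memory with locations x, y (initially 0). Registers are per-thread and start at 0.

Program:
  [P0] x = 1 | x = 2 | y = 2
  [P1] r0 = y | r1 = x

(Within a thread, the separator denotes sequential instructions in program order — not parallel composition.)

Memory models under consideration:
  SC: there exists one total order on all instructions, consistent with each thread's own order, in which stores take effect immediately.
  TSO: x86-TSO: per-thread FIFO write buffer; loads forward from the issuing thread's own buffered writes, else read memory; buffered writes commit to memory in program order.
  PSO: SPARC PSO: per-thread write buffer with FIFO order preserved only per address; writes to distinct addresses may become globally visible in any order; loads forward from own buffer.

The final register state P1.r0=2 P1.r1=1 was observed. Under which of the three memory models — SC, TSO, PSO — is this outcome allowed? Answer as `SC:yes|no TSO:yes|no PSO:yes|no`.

outcome vector order: (P1.r0,P1.r1)
SC: 4 outcomes — {(0,0); (0,1); (0,2); (2,2)}
TSO: 4 outcomes — {(0,0); (0,1); (0,2); (2,2)}
PSO: 6 outcomes — {(0,0); (0,1); (0,2); (2,0); (2,1); (2,2)}
target (2,1) ∈ {PSO}

SC:no TSO:no PSO:yes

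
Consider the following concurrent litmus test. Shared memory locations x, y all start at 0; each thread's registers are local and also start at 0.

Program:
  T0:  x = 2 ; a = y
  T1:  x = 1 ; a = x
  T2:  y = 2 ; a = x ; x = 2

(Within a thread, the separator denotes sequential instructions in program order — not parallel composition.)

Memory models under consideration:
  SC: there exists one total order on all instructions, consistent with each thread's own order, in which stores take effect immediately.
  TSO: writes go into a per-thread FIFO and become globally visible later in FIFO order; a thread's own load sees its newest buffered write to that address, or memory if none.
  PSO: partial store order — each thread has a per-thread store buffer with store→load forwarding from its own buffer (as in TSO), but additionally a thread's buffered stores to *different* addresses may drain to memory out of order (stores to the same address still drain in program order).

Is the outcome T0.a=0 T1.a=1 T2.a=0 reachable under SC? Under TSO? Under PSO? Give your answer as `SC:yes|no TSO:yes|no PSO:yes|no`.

outcome vector order: (T0.a,T1.a,T2.a)
[SC] allowed = {<0 1 1> <0 1 2> <0 2 1> <0 2 2> <2 1 0> <2 1 1> <2 1 2> <2 2 0> <2 2 1> <2 2 2>}
[TSO] allowed = {<0 1 0> <0 1 1> <0 1 2> <0 2 0> <0 2 1> <0 2 2> <2 1 0> <2 1 1> <2 1 2> <2 2 0> <2 2 1> <2 2 2>}
[PSO] allowed = {<0 1 0> <0 1 1> <0 1 2> <0 2 0> <0 2 1> <0 2 2> <2 1 0> <2 1 1> <2 1 2> <2 2 0> <2 2 1> <2 2 2>}
target <0 1 0> ∈ {TSO,PSO}

SC:no TSO:yes PSO:yes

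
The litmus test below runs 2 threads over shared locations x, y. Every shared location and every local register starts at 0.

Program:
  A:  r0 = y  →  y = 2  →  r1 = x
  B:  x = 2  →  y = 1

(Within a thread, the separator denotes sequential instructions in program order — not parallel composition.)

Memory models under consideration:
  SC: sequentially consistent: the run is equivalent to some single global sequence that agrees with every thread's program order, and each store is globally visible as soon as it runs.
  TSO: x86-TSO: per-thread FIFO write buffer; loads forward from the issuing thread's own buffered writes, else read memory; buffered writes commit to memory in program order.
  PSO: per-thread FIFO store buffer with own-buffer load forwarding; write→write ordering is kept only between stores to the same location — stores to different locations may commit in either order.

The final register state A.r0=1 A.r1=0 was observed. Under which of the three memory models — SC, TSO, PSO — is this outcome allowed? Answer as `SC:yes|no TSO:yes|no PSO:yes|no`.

outcome vector order: (A.r0,A.r1)
SC: 3 outcomes — {0/0; 0/2; 1/2}
TSO: 3 outcomes — {0/0; 0/2; 1/2}
PSO: 4 outcomes — {0/0; 0/2; 1/0; 1/2}
target 1/0 ∈ {PSO}

SC:no TSO:no PSO:yes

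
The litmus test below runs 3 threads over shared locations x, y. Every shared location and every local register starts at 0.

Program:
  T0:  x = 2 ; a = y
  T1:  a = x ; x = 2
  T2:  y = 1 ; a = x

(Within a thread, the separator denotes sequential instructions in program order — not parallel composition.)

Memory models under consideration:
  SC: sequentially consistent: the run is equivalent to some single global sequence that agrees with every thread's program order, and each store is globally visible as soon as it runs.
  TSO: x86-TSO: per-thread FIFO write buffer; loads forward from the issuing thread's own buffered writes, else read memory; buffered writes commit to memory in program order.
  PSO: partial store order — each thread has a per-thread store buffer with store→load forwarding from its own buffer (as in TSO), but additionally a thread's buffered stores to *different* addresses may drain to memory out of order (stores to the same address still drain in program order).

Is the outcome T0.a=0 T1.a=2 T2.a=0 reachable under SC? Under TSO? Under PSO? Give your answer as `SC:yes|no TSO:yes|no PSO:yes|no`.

SC:no TSO:yes PSO:yes

outcome vector order: (T0.a,T1.a,T2.a)
SC (6): (0,0,2) (0,2,2) (1,0,0) (1,0,2) (1,2,0) (1,2,2)
TSO (8): (0,0,0) (0,0,2) (0,2,0) (0,2,2) (1,0,0) (1,0,2) (1,2,0) (1,2,2)
PSO (8): (0,0,0) (0,0,2) (0,2,0) (0,2,2) (1,0,0) (1,0,2) (1,2,0) (1,2,2)
target (0,2,0) ∈ {TSO,PSO}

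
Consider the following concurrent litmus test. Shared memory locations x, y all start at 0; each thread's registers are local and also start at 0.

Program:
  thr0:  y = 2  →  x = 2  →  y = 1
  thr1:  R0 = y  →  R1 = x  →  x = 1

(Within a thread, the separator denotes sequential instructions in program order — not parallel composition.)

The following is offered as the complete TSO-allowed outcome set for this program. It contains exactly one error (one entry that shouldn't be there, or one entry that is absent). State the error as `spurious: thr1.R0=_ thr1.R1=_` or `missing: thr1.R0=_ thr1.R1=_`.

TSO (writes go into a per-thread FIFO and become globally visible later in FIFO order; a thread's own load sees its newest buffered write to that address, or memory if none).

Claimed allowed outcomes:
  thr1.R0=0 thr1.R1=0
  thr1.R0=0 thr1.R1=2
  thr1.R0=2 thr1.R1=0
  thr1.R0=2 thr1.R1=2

missing: thr1.R0=1 thr1.R1=2

outcome vector order: (thr1.R0,thr1.R1)
under TSO → <0 0>, <0 2>, <1 2>, <2 0>, <2 2>
TSO∖claimed = {<1 2>}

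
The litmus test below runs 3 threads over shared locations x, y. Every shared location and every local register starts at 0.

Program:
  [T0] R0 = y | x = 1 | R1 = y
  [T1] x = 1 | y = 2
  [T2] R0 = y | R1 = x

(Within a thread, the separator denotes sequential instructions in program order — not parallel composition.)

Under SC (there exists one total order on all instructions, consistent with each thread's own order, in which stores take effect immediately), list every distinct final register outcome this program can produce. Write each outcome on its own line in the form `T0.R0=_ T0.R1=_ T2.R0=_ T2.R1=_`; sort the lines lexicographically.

T0.R0=0 T0.R1=0 T2.R0=0 T2.R1=0
T0.R0=0 T0.R1=0 T2.R0=0 T2.R1=1
T0.R0=0 T0.R1=0 T2.R0=2 T2.R1=1
T0.R0=0 T0.R1=2 T2.R0=0 T2.R1=0
T0.R0=0 T0.R1=2 T2.R0=0 T2.R1=1
T0.R0=0 T0.R1=2 T2.R0=2 T2.R1=1
T0.R0=2 T0.R1=2 T2.R0=0 T2.R1=0
T0.R0=2 T0.R1=2 T2.R0=0 T2.R1=1
T0.R0=2 T0.R1=2 T2.R0=2 T2.R1=1

outcome vector order: (T0.R0,T0.R1,T2.R0,T2.R1)
|SC outcomes| = 9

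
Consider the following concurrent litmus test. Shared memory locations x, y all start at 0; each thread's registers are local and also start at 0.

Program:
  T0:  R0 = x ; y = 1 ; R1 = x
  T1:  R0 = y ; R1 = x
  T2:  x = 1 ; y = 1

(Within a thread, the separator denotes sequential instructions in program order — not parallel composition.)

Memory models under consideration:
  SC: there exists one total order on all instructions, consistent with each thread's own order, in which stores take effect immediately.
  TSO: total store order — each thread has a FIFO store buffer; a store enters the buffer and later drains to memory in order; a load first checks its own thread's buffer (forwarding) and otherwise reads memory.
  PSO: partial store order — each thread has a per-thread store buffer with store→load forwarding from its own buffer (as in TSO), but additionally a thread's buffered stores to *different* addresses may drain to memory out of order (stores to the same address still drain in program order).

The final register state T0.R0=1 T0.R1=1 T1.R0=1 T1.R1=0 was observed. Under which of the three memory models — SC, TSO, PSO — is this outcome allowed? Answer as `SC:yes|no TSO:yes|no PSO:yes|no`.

outcome vector order: (T0.R0,T0.R1,T1.R0,T1.R1)
SC (11): (0,0,0,0), (0,0,0,1), (0,0,1,0), (0,0,1,1), (0,1,0,0), (0,1,0,1), (0,1,1,0), (0,1,1,1), (1,1,0,0), (1,1,0,1), (1,1,1,1)
TSO (11): (0,0,0,0), (0,0,0,1), (0,0,1,0), (0,0,1,1), (0,1,0,0), (0,1,0,1), (0,1,1,0), (0,1,1,1), (1,1,0,0), (1,1,0,1), (1,1,1,1)
PSO (12): (0,0,0,0), (0,0,0,1), (0,0,1,0), (0,0,1,1), (0,1,0,0), (0,1,0,1), (0,1,1,0), (0,1,1,1), (1,1,0,0), (1,1,0,1), (1,1,1,0), (1,1,1,1)
target (1,1,1,0) ∈ {PSO}

SC:no TSO:no PSO:yes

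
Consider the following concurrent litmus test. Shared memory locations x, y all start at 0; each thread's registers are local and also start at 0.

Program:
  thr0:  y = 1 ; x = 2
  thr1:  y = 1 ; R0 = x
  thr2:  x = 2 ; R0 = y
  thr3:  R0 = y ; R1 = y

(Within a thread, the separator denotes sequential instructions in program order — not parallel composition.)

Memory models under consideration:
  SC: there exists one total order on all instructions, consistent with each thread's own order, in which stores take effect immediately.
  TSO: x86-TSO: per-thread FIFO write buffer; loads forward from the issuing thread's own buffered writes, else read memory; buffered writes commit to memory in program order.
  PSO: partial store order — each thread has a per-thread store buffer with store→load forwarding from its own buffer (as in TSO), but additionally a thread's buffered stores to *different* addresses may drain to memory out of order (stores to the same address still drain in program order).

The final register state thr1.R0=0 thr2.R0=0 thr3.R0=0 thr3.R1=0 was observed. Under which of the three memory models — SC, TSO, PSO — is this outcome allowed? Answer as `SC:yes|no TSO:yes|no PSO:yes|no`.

SC:no TSO:yes PSO:yes

outcome vector order: (thr1.R0,thr2.R0,thr3.R0,thr3.R1)
SC: 9 outcomes — {<0 1 0 0> <0 1 0 1> <0 1 1 1> <2 0 0 0> <2 0 0 1> <2 0 1 1> <2 1 0 0> <2 1 0 1> <2 1 1 1>}
TSO: 12 outcomes — {<0 0 0 0> <0 0 0 1> <0 0 1 1> <0 1 0 0> <0 1 0 1> <0 1 1 1> <2 0 0 0> <2 0 0 1> <2 0 1 1> <2 1 0 0> <2 1 0 1> <2 1 1 1>}
PSO: 12 outcomes — {<0 0 0 0> <0 0 0 1> <0 0 1 1> <0 1 0 0> <0 1 0 1> <0 1 1 1> <2 0 0 0> <2 0 0 1> <2 0 1 1> <2 1 0 0> <2 1 0 1> <2 1 1 1>}
target <0 0 0 0> ∈ {TSO,PSO}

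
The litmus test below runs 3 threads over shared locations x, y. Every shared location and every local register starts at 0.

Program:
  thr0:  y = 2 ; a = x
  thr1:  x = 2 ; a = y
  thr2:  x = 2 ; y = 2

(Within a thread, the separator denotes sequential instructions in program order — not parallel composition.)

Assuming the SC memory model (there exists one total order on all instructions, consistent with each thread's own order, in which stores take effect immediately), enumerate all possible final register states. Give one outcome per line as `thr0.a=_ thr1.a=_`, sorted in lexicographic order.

outcome vector order: (thr0.a,thr1.a)
|SC outcomes| = 3

thr0.a=0 thr1.a=2
thr0.a=2 thr1.a=0
thr0.a=2 thr1.a=2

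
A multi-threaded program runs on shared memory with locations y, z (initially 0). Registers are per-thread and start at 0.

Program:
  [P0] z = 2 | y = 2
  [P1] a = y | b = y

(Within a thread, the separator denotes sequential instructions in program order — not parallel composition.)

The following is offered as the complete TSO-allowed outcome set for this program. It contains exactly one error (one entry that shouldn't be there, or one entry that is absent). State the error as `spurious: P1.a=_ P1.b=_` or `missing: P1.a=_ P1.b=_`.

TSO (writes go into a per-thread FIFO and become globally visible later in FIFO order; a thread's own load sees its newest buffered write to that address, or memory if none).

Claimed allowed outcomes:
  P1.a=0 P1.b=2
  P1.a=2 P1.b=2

missing: P1.a=0 P1.b=0

outcome vector order: (P1.a,P1.b)
under TSO → 0/0, 0/2, 2/2
TSO∖claimed = {0/0}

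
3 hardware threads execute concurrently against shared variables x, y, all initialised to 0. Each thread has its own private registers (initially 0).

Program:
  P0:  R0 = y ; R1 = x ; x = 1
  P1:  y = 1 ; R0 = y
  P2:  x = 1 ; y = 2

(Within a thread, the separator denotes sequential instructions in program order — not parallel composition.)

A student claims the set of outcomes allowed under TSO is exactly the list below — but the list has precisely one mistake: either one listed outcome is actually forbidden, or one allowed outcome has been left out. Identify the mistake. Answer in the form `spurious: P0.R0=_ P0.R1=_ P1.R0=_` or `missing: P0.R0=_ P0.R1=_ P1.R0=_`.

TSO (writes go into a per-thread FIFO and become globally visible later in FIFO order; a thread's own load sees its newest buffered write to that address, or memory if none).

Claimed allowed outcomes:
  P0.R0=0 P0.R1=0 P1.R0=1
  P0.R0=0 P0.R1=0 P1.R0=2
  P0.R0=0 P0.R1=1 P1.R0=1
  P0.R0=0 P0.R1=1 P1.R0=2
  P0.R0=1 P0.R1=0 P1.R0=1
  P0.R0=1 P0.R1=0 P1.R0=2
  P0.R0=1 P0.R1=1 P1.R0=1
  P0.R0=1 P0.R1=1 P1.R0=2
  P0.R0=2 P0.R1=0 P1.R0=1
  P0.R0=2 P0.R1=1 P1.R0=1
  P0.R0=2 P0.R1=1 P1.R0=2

outcome vector order: (P0.R0,P0.R1,P1.R0)
[TSO] allowed = {001; 002; 011; 012; 101; 102; 111; 112; 211; 212}
claimed∖TSO = {201}

spurious: P0.R0=2 P0.R1=0 P1.R0=1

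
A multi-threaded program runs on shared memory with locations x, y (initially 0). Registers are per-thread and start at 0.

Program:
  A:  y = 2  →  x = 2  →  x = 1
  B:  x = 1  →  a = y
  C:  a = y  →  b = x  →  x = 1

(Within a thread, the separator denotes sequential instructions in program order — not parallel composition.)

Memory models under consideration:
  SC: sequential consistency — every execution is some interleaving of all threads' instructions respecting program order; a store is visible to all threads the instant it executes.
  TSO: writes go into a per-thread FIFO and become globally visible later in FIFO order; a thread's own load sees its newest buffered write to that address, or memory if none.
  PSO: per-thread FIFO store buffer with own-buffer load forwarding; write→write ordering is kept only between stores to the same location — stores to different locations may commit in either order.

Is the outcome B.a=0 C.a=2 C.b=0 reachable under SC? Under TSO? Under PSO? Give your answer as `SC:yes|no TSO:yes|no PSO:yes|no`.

outcome vector order: (B.a,C.a,C.b)
SC (11): <0 0 0>; <0 0 1>; <0 0 2>; <0 2 1>; <0 2 2>; <2 0 0>; <2 0 1>; <2 0 2>; <2 2 0>; <2 2 1>; <2 2 2>
TSO (12): <0 0 0>; <0 0 1>; <0 0 2>; <0 2 0>; <0 2 1>; <0 2 2>; <2 0 0>; <2 0 1>; <2 0 2>; <2 2 0>; <2 2 1>; <2 2 2>
PSO (12): <0 0 0>; <0 0 1>; <0 0 2>; <0 2 0>; <0 2 1>; <0 2 2>; <2 0 0>; <2 0 1>; <2 0 2>; <2 2 0>; <2 2 1>; <2 2 2>
target <0 2 0> ∈ {TSO,PSO}

SC:no TSO:yes PSO:yes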